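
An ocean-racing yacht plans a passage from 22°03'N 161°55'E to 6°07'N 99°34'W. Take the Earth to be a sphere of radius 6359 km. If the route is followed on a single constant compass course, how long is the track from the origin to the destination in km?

Δψ = ln[tan(π/4+φ₂/2)/tan(π/4+φ₁/2)] = -0.2878;  Δφ = -0.2781 rad,  Δλ = +1.7194 rad
q = Δφ/Δψ = 0.9664
d = R·√(Δφ² + q²Δλ²) = 6359·1.68480 = 10714 km

10714 km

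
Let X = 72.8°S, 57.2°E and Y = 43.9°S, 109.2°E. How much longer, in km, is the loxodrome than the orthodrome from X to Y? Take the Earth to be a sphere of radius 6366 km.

107 km

Great circle: cos σ = sin φ₁ sin φ₂ + cos φ₁ cos φ₂ cos Δλ,  σ = 0.6541 rad → d_gc = 4164.25 km
Rhumb line: Δψ = +1.0344, q = Δφ/Δψ = 0.4876, d_rh = R√(Δφ²+q²Δλ²) = 4271.68 km
Excess = 4271.68 − 4164.25 = 107.43 ≈ 107 km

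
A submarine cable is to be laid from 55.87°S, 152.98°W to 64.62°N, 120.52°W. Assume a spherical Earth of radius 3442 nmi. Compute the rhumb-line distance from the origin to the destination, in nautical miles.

7399 nmi

Δψ = ln[tan(π/4+φ₂/2)/tan(π/4+φ₁/2)] = +2.6719;  Δφ = +2.1029 rad,  Δλ = +0.5665 rad
q = Δφ/Δψ = 0.7871
d = R·√(Δφ² + q²Δλ²) = 3442·2.14970 = 7399 nmi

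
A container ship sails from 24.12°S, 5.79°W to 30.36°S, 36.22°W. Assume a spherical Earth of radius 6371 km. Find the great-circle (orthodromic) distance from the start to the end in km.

Haversine: a = sin²(Δφ/2)+cos φ₁ cos φ₂ sin²(Δλ/2) = 0.05720;  σ = 2·atan2(√a,√(1−a))
σ = 27.676° → d = Rσ = 6371·0.48303 = 3077 km

3077 km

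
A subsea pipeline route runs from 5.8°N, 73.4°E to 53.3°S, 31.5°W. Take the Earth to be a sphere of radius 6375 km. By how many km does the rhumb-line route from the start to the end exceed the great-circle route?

Great circle: cos σ = sin φ₁ sin φ₂ + cos φ₁ cos φ₂ cos Δλ,  σ = 1.8069 rad → d_gc = 11518.9 km
Rhumb line: Δψ = -1.2050, q = Δφ/Δψ = 0.8560, d_rh = R√(Δφ²+q²Δλ²) = 11961.1 km
Excess = 11961.1 − 11518.9 = 442.2 ≈ 442 km

442 km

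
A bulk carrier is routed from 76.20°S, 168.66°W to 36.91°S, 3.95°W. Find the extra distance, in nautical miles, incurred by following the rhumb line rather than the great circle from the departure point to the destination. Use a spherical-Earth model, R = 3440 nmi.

Great circle: cos σ = sin φ₁ sin φ₂ + cos φ₁ cos φ₂ cos Δλ,  σ = 1.1601 rad → d_gc = 3990.7 nmi
Rhumb line: Δψ = +1.4178, q = Δφ/Δψ = 0.4837, d_rh = R√(Δφ²+q²Δλ²) = 5333.0 nmi
Excess = 5333.0 − 3990.7 = 1342.3 ≈ 1342 nmi

1342 nmi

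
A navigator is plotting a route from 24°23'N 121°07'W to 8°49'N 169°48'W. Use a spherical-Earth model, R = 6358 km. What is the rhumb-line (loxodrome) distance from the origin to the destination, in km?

Rhumb course C = atan2(Δλ, Δψ) with Δψ = ln[tan(π/4+φ₂/2)/tan(π/4+φ₁/2)] = -0.2845, Δλ = -0.8497 → C = 251.49°
d = R·|Δφ| / |cos C| = 6358·0.27169 / 0.31754 = 5440 km

5440 km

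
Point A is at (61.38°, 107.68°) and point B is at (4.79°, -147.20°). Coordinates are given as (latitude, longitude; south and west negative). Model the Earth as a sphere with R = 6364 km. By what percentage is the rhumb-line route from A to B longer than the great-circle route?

6.3%

Great circle: σ = 1.6220 rad → d_gc = Rσ = 10322.6 km
Rhumb: Δφ = -0.9877, Δλ = +1.8347, Δψ = -1.2825, q = Δφ/Δψ = 0.7701 → d_rh = R√(Δφ²+q²Δλ²) = 10971.2 km
Excess = (10971.2 − 10322.6) / 10322.6 = 648.6 / 10322.6 = 6.28% ≈ 6.3%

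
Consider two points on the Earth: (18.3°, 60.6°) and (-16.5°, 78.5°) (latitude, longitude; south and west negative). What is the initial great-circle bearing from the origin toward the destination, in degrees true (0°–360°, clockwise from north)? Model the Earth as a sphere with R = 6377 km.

152.1°

N = sin Δλ·cos φ₂ = +0.2947;  D = cos φ₁ sin φ₂ − sin φ₁ cos φ₂ cos Δλ = -0.5561
initial course = atan2(N, D) = 152.08°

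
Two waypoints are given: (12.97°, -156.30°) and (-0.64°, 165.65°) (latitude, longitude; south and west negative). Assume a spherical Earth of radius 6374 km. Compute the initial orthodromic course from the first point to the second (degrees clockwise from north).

253.1°

N = sin Δλ·cos φ₂ = -0.6163;  D = cos φ₁ sin φ₂ − sin φ₁ cos φ₂ cos Δλ = -0.1876
initial course = atan2(N, D) = 253.07°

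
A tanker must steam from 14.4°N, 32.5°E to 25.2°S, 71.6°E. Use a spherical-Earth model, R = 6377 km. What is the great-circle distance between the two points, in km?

6116 km

cos σ = sin φ₁ sin φ₂ + cos φ₁ cos φ₂ cos Δλ
      = sin(14.40°)sin(-25.20°) + cos(14.40°)cos(-25.20°)cos(39.10°) = 0.5742
σ = 54.954° → d = Rσ = 6377·0.95912 = 6116 km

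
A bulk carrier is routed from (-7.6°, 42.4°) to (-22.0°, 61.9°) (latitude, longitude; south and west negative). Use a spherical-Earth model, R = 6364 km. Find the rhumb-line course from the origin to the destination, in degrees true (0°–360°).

Δψ = ln[tan(π/4+φ₂/2)/tan(π/4+φ₁/2)] = -0.2607
Δλ = +0.3403 rad (taken the short way round)
course = atan2(Δλ, Δψ) = 127.46°

127.5°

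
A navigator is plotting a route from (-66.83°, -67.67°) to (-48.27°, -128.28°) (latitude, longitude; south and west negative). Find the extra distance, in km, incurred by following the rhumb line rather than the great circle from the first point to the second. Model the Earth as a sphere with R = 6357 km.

138 km

Great circle: cos σ = sin φ₁ sin φ₂ + cos φ₁ cos φ₂ cos Δλ,  σ = 0.6187 rad → d_gc = 3933.2 km
Rhumb line: Δψ = +0.6202, q = Δφ/Δψ = 0.5223, d_rh = R√(Δφ²+q²Δλ²) = 4071.4 km
Excess = 4071.4 − 3933.2 = 138.2 ≈ 138 km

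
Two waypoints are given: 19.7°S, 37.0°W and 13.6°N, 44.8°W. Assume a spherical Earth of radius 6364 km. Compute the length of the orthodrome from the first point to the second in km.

Haversine: a = sin²(Δφ/2)+cos φ₁ cos φ₂ sin²(Δλ/2) = 0.08633;  σ = 2·atan2(√a,√(1−a))
σ = 34.173° → d = Rσ = 6364·0.59644 = 3796 km

3796 km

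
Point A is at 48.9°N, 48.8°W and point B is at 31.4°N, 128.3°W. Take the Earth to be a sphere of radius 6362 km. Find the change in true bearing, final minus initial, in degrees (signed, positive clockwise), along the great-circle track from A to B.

-57.0°

Initial bearing θ₁ = atan2(sin Δλ cos φ₂, cos φ₁ sin φ₂ − sin φ₁ cos φ₂ cos Δλ) = 285.03°
Final bearing θ₂ = (initial bearing from the destination back to the start) + 180° = 228.06°
Δθ = θ₂ − θ₁ = -57.0°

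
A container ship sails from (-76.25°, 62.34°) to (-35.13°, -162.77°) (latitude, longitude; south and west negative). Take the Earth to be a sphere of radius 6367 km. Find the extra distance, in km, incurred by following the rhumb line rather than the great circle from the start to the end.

Great circle: cos σ = sin φ₁ sin φ₂ + cos φ₁ cos φ₂ cos Δλ,  σ = 1.1354 rad → d_gc = 7229.2 km
Rhumb line: Δψ = +1.4599, q = Δφ/Δψ = 0.4916, d_rh = R√(Δφ²+q²Δλ²) = 8670.6 km
Excess = 8670.6 − 7229.2 = 1441.4 ≈ 1441 km

1441 km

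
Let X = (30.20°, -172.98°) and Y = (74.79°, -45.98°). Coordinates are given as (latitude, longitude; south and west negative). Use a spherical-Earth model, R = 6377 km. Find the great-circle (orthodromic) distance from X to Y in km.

Haversine: a = sin²(Δφ/2)+cos φ₁ cos φ₂ sin²(Δλ/2) = 0.32553;  σ = 2·atan2(√a,√(1−a))
σ = 69.578° → d = Rσ = 6377·1.21436 = 7744 km

7744 km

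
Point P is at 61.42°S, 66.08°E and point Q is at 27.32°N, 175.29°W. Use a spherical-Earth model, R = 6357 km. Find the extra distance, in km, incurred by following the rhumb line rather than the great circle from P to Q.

588 km

Great circle: cos σ = sin φ₁ sin φ₂ + cos φ₁ cos φ₂ cos Δλ,  σ = 2.2227 rad → d_gc = 14129.59 km
Rhumb line: Δψ = +1.8636, q = Δφ/Δψ = 0.8311, d_rh = R√(Δφ²+q²Δλ²) = 14717.10 km
Excess = 14717.10 − 14129.59 = 587.51 ≈ 588 km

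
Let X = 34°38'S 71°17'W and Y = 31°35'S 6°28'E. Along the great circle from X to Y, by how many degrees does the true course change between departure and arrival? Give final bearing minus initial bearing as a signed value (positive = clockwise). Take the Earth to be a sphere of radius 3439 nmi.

-47.5°

Initial bearing θ₁ = atan2(sin Δλ cos φ₂, cos φ₁ sin φ₂ − sin φ₁ cos φ₂ cos Δλ) = 111.52°
Final bearing θ₂ = (initial bearing from the destination back to the start) + 180° = 63.97°
Δθ = θ₂ − θ₁ = -47.5°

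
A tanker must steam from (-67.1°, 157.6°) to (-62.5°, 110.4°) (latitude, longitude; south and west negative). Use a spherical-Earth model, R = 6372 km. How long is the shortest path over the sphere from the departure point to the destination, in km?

2234 km

Haversine: a = sin²(Δφ/2)+cos φ₁ cos φ₂ sin²(Δλ/2) = 0.03041;  σ = 2·atan2(√a,√(1−a))
σ = 20.085° → d = Rσ = 6372·0.35056 = 2234 km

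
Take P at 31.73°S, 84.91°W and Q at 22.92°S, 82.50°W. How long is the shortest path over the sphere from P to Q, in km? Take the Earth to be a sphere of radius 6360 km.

1006 km

cos σ = sin φ₁ sin φ₂ + cos φ₁ cos φ₂ cos Δλ
      = sin(-31.73°)sin(-22.92°) + cos(-31.73°)cos(-22.92°)cos(2.41°) = 0.9875
σ = 9.066° → d = Rσ = 6360·0.15822 = 1006 km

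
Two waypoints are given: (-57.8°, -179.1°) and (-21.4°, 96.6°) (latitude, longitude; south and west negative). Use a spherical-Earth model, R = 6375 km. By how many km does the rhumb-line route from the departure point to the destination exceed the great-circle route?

346 km

Great circle: cos σ = sin φ₁ sin φ₂ + cos φ₁ cos φ₂ cos Δλ,  σ = 1.2046 rad → d_gc = 7679.56 km
Rhumb line: Δψ = +0.8601, q = Δφ/Δψ = 0.7386, d_rh = R√(Δφ²+q²Δλ²) = 8025.12 km
Excess = 8025.12 − 7679.56 = 345.56 ≈ 346 km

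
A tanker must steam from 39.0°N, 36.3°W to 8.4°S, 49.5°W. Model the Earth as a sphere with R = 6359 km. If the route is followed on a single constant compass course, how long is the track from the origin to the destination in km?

5435 km

Δψ = ln[tan(π/4+φ₂/2)/tan(π/4+φ₁/2)] = -0.8874;  Δφ = -0.8273 rad,  Δλ = -0.2304 rad
q = Δφ/Δψ = 0.9322
d = R·√(Δφ² + q²Δλ²) = 6359·0.85471 = 5435 km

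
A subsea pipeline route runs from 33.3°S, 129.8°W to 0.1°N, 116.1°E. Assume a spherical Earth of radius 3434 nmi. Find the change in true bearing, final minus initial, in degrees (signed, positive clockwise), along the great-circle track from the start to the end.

At departure: θ₁ = atan2(sin Δλ cos φ₂, cos φ₁ sin φ₂ − sin φ₁ cos φ₂ cos Δλ) = 256.29°
At arrival: θ₂ = atan2(sin Δλ cos φ₁, −cos φ₂ sin φ₁ + sin φ₂ cos φ₁ cos Δλ) = 305.71°
Δθ = θ₂ − θ₁ = +49.4°

+49.4°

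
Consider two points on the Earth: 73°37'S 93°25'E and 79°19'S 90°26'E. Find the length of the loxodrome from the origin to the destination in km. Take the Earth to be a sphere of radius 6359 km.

Rhumb course C = atan2(Δλ, Δψ) with Δψ = ln[tan(π/4+φ₂/2)/tan(π/4+φ₁/2)] = -0.4315, Δλ = -0.0521 → C = 186.88°
d = R·|Δφ| / |cos C| = 6359·0.09948 / 0.99280 = 637 km

637 km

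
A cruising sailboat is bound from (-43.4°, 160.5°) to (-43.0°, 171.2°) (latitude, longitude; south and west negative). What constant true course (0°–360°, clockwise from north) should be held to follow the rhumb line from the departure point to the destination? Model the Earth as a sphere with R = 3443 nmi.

87.1°

Meridional parts: M(φ₁)=-0.8424, M(φ₂)=-0.8328 → ΔM = +0.0096;  Δλ = +0.1868 rad
tan C = Δλ / ΔM = +19.4998 → C = 87.06°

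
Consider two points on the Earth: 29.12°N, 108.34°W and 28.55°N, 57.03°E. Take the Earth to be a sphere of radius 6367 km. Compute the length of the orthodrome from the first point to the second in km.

cos σ = sin φ₁ sin φ₂ + cos φ₁ cos φ₂ cos Δλ
      = sin(29.12°)sin(28.55°) + cos(29.12°)cos(28.55°)cos(165.37°) = -0.5099
σ = 120.658° → d = Rσ = 6367·2.10588 = 13408 km

13408 km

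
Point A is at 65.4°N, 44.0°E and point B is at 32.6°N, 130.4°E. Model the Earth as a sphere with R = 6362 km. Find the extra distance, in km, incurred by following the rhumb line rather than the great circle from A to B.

415 km

Great circle: cos σ = sin φ₁ sin φ₂ + cos φ₁ cos φ₂ cos Δλ,  σ = 1.0334 rad → d_gc = 6574.6 km
Rhumb line: Δψ = -0.9207, q = Δφ/Δψ = 0.6218, d_rh = R√(Δφ²+q²Δλ²) = 6989.2 km
Excess = 6989.2 − 6574.6 = 414.6 ≈ 415 km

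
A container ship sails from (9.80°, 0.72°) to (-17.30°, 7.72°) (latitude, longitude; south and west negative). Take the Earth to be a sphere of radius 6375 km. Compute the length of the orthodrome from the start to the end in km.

Haversine: a = sin²(Δφ/2)+cos φ₁ cos φ₂ sin²(Δλ/2) = 0.05840;  σ = 2·atan2(√a,√(1−a))
σ = 27.969° → d = Rσ = 6375·0.48815 = 3112 km

3112 km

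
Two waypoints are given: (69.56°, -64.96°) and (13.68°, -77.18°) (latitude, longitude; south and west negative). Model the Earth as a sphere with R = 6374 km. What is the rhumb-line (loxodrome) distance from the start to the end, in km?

6281 km

Δψ = ln[tan(π/4+φ₂/2)/tan(π/4+φ₁/2)] = -1.4721;  Δφ = -0.9753 rad,  Δλ = -0.2133 rad
q = Δφ/Δψ = 0.6625
d = R·√(Δφ² + q²Δλ²) = 6374·0.98547 = 6281 km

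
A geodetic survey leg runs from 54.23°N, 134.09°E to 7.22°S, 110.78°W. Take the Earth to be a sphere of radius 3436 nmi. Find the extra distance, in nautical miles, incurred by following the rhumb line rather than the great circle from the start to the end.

Great circle: cos σ = sin φ₁ sin φ₂ + cos φ₁ cos φ₂ cos Δλ,  σ = 1.9265 rad → d_gc = 6619.4 nmi
Rhumb line: Δψ = -1.2574, q = Δφ/Δψ = 0.8530, d_rh = R√(Δφ²+q²Δλ²) = 6947.1 nmi
Excess = 6947.1 − 6619.4 = 327.7 ≈ 328 nmi

328 nmi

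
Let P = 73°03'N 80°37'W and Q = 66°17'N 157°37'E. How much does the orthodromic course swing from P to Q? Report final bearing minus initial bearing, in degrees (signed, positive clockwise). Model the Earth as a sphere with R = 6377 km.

Initial bearing θ₁ = atan2(sin Δλ cos φ₂, cos φ₁ sin φ₂ − sin φ₁ cos φ₂ cos Δλ) = 323.93°
Final bearing θ₂ = (initial bearing from the destination back to the start) + 180° = 205.26°
Δθ = θ₂ − θ₁ = -118.7°

-118.7°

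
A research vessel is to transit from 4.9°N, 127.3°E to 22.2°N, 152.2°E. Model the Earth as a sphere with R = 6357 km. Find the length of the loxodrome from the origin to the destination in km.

3292 km

Rhumb course C = atan2(Δλ, Δψ) with Δψ = ln[tan(π/4+φ₂/2)/tan(π/4+φ₁/2)] = +0.3119, Δλ = +0.4346 → C = 54.33°
d = R·|Δφ| / |cos C| = 6357·0.30194 / 0.58309 = 3292 km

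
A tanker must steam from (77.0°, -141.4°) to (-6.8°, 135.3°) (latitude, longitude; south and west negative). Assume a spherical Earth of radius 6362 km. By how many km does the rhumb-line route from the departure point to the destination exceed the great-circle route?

Great circle: cos σ = sin φ₁ sin φ₂ + cos φ₁ cos φ₂ cos Δλ,  σ = 1.6602 rad → d_gc = 10562.3 km
Rhumb line: Δψ = -2.2911, q = Δφ/Δψ = 0.6384, d_rh = R√(Δφ²+q²Δλ²) = 11020.3 km
Excess = 11020.3 − 10562.3 = 458.0 ≈ 458 km

458 km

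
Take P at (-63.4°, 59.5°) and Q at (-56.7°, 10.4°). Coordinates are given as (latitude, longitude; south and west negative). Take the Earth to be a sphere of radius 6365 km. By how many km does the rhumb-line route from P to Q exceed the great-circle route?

Great circle: cos σ = sin φ₁ sin φ₂ + cos φ₁ cos φ₂ cos Δλ,  σ = 0.4316 rad → d_gc = 2747.2 km
Rhumb line: Δψ = +0.2352, q = Δφ/Δψ = 0.4972, d_rh = R√(Δφ²+q²Δλ²) = 2812.5 km
Excess = 2812.5 − 2747.2 = 65.3 ≈ 65 km

65 km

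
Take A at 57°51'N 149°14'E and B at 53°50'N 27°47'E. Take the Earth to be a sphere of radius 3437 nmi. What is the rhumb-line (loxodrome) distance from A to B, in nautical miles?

Δψ = ln[tan(π/4+φ₂/2)/tan(π/4+φ₁/2)] = -0.1250;  Δφ = -0.0701 rad,  Δλ = -2.1197 rad
q = Δφ/Δψ = 0.5609
d = R·√(Δφ² + q²Δλ²) = 3437·1.19094 = 4093 nmi

4093 nmi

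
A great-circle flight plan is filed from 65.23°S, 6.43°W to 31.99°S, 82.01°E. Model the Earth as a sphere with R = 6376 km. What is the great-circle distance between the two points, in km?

6745 km

cos σ = sin φ₁ sin φ₂ + cos φ₁ cos φ₂ cos Δλ
      = sin(-65.23°)sin(-31.99°) + cos(-65.23°)cos(-31.99°)cos(88.44°) = 0.4907
σ = 60.613° → d = Rσ = 6376·1.05790 = 6745 km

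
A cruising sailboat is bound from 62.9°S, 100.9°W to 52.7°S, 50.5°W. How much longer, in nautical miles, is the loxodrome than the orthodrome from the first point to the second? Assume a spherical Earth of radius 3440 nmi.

40 nmi

Great circle: cos σ = sin φ₁ sin φ₂ + cos φ₁ cos φ₂ cos Δλ,  σ = 0.4862 rad → d_gc = 1672.6 nmi
Rhumb line: Δψ = +0.3368, q = Δφ/Δψ = 0.5286, d_rh = R√(Δφ²+q²Δλ²) = 1712.7 nmi
Excess = 1712.7 − 1672.6 = 40.1 ≈ 40 nmi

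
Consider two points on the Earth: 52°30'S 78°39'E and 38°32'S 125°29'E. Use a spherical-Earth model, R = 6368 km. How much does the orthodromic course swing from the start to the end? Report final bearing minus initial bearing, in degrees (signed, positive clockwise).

Initial bearing θ₁ = atan2(sin Δλ cos φ₂, cos φ₁ sin φ₂ − sin φ₁ cos φ₂ cos Δλ) = 85.46°
Final bearing θ₂ = (initial bearing from the destination back to the start) + 180° = 50.88°
Δθ = θ₂ − θ₁ = -34.6°

-34.6°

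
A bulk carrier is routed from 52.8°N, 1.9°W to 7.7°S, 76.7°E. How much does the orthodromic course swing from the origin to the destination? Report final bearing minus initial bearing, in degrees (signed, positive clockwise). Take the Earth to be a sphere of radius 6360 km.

Initial bearing θ₁ = atan2(sin Δλ cos φ₂, cos φ₁ sin φ₂ − sin φ₁ cos φ₂ cos Δλ) = 103.71°
Final bearing θ₂ = (initial bearing from the destination back to the start) + 180° = 143.65°
Δθ = θ₂ − θ₁ = +39.9°

+39.9°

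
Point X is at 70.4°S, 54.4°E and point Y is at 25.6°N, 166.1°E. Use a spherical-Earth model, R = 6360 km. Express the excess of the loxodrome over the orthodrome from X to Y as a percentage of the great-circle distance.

5.4%

Great circle: σ = 2.1164 rad → d_gc = Rσ = 13460.1 km
Rhumb: Δφ = +1.6755, Δλ = +1.9495, Δψ = +2.2185, q = Δφ/Δψ = 0.7553 → d_rh = R√(Δφ²+q²Δλ²) = 14186.2 km
Excess = (14186.2 − 13460.1) / 13460.1 = 726.1 / 13460.1 = 5.39% ≈ 5.4%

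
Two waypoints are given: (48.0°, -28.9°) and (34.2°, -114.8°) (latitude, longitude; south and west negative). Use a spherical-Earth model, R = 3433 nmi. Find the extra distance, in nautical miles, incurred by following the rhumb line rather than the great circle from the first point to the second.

180 nmi

Great circle: cos σ = sin φ₁ sin φ₂ + cos φ₁ cos φ₂ cos Δλ,  σ = 1.0959 rad → d_gc = 3762.1 nmi
Rhumb line: Δψ = -0.3216, q = Δφ/Δψ = 0.7489, d_rh = R√(Δφ²+q²Δλ²) = 3942.4 nmi
Excess = 3942.4 − 3762.1 = 180.3 ≈ 180 nmi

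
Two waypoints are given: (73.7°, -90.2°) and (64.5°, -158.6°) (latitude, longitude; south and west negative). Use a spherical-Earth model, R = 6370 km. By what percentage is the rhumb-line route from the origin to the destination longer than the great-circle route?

Great circle: σ = 0.4256 rad → d_gc = Rσ = 2711.1 km
Rhumb: Δφ = -0.1606, Δλ = -1.1938, Δψ = -0.4574, q = Δφ/Δψ = 0.3510 → d_rh = R√(Δφ²+q²Δλ²) = 2858.6 km
Excess = (2858.6 − 2711.1) / 2711.1 = 147.5 / 2711.1 = 5.44% ≈ 5.4%

5.4%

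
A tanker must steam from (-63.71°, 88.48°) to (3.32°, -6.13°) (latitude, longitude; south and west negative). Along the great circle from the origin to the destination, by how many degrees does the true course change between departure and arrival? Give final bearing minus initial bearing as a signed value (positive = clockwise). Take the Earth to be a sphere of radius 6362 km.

+66.4°

Initial bearing θ₁ = atan2(sin Δλ cos φ₂, cos φ₁ sin φ₂ − sin φ₁ cos φ₂ cos Δλ) = 267.34°
Final bearing θ₂ = (initial bearing from the destination back to the start) + 180° = 333.69°
Δθ = θ₂ − θ₁ = +66.4°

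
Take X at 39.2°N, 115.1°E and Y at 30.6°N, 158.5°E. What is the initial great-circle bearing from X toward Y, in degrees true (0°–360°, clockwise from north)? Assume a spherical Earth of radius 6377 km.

90.1°

N = sin Δλ·cos φ₂ = +0.5914;  D = cos φ₁ sin φ₂ − sin φ₁ cos φ₂ cos Δλ = -0.0008
initial course = atan2(N, D) = 90.08°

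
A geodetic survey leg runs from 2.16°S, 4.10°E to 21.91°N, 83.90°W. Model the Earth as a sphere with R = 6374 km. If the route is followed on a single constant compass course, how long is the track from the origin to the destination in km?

9937 km

Rhumb course C = atan2(Δλ, Δψ) with Δψ = ln[tan(π/4+φ₂/2)/tan(π/4+φ₁/2)] = +0.4298, Δλ = -1.5359 → C = 285.63°
d = R·|Δφ| / |cos C| = 6374·0.42010 / 0.26948 = 9937 km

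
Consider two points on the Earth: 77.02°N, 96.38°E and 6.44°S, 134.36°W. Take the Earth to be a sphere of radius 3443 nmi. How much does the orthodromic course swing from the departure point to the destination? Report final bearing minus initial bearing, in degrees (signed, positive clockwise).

+117.0°

At departure: θ₁ = atan2(sin Δλ cos φ₂, cos φ₁ sin φ₂ − sin φ₁ cos φ₂ cos Δλ) = 52.63°
At arrival: θ₂ = atan2(sin Δλ cos φ₁, −cos φ₂ sin φ₁ + sin φ₂ cos φ₁ cos Δλ) = 169.65°
Δθ = θ₂ − θ₁ = +117.0°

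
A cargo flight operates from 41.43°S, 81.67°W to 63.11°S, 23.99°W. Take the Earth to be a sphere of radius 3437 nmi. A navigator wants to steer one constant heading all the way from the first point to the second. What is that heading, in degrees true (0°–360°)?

122.3°

Δψ = ln[tan(π/4+φ₂/2)/tan(π/4+φ₁/2)] = -0.6352
Δλ = +1.0067 rad (taken the short way round)
course = atan2(Δλ, Δψ) = 122.25°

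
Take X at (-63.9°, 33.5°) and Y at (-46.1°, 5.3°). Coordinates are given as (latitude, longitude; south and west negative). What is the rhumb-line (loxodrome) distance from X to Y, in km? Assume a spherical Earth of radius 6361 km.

Δψ = ln[tan(π/4+φ₂/2)/tan(π/4+φ₁/2)] = +0.5531;  Δφ = +0.3107 rad,  Δλ = -0.4922 rad
q = Δφ/Δψ = 0.5616
d = R·√(Δφ² + q²Δλ²) = 6361·0.41585 = 2645 km

2645 km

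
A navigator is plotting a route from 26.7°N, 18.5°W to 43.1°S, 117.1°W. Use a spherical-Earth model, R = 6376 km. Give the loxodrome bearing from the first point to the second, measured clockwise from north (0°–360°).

Meridional parts: M(φ₁)=+0.4838, M(φ₂)=-0.8352 → ΔM = -1.3191;  Δλ = -1.7209 rad
tan C = Δλ / ΔM = +1.3046 → C = 232.53°

232.5°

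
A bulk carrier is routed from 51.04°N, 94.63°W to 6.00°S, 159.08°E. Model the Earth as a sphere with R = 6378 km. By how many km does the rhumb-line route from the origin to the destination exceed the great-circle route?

421 km

Great circle: cos σ = sin φ₁ sin φ₂ + cos φ₁ cos φ₂ cos Δλ,  σ = 1.8304 rad → d_gc = 11674.21 km
Rhumb line: Δψ = -1.1441, q = Δφ/Δψ = 0.8701, d_rh = R√(Δφ²+q²Δλ²) = 12095.68 km
Excess = 12095.68 − 11674.21 = 421.47 ≈ 421 km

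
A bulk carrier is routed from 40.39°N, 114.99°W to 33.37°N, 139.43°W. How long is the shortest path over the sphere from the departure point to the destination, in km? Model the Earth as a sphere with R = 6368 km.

2300 km

Haversine: a = sin²(Δφ/2)+cos φ₁ cos φ₂ sin²(Δλ/2) = 0.03225;  σ = 2·atan2(√a,√(1−a))
σ = 20.690° → d = Rσ = 6368·0.36110 = 2300 km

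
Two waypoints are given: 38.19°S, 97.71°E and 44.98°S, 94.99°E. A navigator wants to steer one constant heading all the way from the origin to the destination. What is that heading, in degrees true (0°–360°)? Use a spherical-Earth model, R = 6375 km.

Δψ = ln[tan(π/4+φ₂/2)/tan(π/4+φ₁/2)] = -0.1587
Δλ = -0.0475 rad (taken the short way round)
course = atan2(Δλ, Δψ) = 196.66°

196.7°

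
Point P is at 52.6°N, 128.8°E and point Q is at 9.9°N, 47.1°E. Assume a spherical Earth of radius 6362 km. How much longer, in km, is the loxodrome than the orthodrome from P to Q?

253 km

Great circle: cos σ = sin φ₁ sin φ₂ + cos φ₁ cos φ₂ cos Δλ,  σ = 1.3460 rad → d_gc = 8562.9 km
Rhumb line: Δψ = -0.9096, q = Δφ/Δψ = 0.8193, d_rh = R√(Δφ²+q²Δλ²) = 8816.0 km
Excess = 8816.0 − 8562.9 = 253.1 ≈ 253 km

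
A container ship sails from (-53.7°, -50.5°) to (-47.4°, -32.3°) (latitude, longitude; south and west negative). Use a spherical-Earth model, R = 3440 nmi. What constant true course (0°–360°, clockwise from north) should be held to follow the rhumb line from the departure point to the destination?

61.4°

Δψ = ln[tan(π/4+φ₂/2)/tan(π/4+φ₁/2)] = +0.1734
Δλ = +0.3176 rad (taken the short way round)
course = atan2(Δλ, Δψ) = 61.37°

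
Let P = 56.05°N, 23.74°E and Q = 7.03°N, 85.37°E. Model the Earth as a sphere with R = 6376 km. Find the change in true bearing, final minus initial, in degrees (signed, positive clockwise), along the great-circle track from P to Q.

+37.9°

At departure: θ₁ = atan2(sin Δλ cos φ₂, cos φ₁ sin φ₂ − sin φ₁ cos φ₂ cos Δλ) = 110.29°
At arrival: θ₂ = atan2(sin Δλ cos φ₁, −cos φ₂ sin φ₁ + sin φ₂ cos φ₁ cos Δλ) = 148.14°
Δθ = θ₂ − θ₁ = +37.9°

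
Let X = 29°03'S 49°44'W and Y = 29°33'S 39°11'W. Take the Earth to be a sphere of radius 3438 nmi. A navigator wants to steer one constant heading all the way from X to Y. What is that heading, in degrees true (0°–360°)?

Δψ = ln[tan(π/4+φ₂/2)/tan(π/4+φ₁/2)] = -0.0100
Δλ = +0.1841 rad (taken the short way round)
course = atan2(Δλ, Δψ) = 93.11°

93.1°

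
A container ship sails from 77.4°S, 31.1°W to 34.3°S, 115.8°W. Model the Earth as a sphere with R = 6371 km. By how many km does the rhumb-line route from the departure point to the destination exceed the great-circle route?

Great circle: cos σ = sin φ₁ sin φ₂ + cos φ₁ cos φ₂ cos Δλ,  σ = 0.9684 rad → d_gc = 6169.82 km
Rhumb line: Δψ = +1.5657, q = Δφ/Δψ = 0.4805, d_rh = R√(Δφ²+q²Δλ²) = 6591.25 km
Excess = 6591.25 − 6169.82 = 421.43 ≈ 421 km

421 km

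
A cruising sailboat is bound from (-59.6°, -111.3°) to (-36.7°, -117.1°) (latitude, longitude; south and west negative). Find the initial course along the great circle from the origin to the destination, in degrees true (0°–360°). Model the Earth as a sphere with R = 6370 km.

348.1°

θ = atan2( sin Δλ·cos φ₂ ,  cos φ₁ sin φ₂ − sin φ₁ cos φ₂ cos Δλ )
  = atan2(-0.0810, +0.3856) = 348.13°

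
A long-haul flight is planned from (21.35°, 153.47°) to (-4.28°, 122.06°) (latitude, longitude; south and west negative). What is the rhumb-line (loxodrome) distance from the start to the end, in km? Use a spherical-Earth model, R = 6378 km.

Rhumb course C = atan2(Δλ, Δψ) with Δψ = ln[tan(π/4+φ₂/2)/tan(π/4+φ₁/2)] = -0.4563, Δλ = -0.5482 → C = 230.23°
d = R·|Δφ| / |cos C| = 6378·0.44733 / 0.63976 = 4460 km

4460 km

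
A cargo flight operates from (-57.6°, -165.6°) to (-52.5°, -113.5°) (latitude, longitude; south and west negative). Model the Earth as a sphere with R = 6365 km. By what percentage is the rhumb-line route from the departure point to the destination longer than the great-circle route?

Great circle: σ = 0.5151 rad → d_gc = Rσ = 3278.9 km
Rhumb: Δφ = +0.0890, Δλ = +0.9093, Δψ = +0.1556, q = Δφ/Δψ = 0.5719 → d_rh = R√(Δφ²+q²Δλ²) = 3358.2 km
Excess = (3358.2 − 3278.9) / 3278.9 = 79.3 / 3278.9 = 2.42% ≈ 2.4%

2.4%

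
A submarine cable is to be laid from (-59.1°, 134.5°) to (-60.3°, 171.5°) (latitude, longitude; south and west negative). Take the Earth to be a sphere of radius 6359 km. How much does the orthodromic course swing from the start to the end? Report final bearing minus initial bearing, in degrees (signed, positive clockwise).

Initial bearing θ₁ = atan2(sin Δλ cos φ₂, cos φ₁ sin φ₂ − sin φ₁ cos φ₂ cos Δλ) = 109.66°
Final bearing θ₂ = (initial bearing from the destination back to the start) + 180° = 77.44°
Δθ = θ₂ − θ₁ = -32.2°

-32.2°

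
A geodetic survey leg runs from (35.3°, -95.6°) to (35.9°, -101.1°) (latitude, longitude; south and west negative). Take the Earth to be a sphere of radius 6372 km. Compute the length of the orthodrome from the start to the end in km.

502 km

Haversine: a = sin²(Δφ/2)+cos φ₁ cos φ₂ sin²(Δλ/2) = 0.00155;  σ = 2·atan2(√a,√(1−a))
σ = 4.511° → d = Rσ = 6372·0.07874 = 502 km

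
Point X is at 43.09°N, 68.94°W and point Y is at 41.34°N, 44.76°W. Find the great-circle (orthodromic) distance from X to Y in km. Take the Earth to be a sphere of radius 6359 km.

1990 km

cos σ = sin φ₁ sin φ₂ + cos φ₁ cos φ₂ cos Δλ
      = sin(43.09°)sin(41.34°) + cos(43.09°)cos(41.34°)cos(24.18°) = 0.9514
σ = 17.931° → d = Rσ = 6359·0.31296 = 1990 km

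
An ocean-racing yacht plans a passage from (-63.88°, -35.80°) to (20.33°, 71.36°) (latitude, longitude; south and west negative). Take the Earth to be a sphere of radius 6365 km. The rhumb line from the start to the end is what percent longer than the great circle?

4.3%

Great circle: σ = 2.0194 rad → d_gc = Rσ = 12853.8 km
Rhumb: Δφ = +1.4697, Δλ = +1.8703, Δψ = +1.8237, q = Δφ/Δψ = 0.8059 → d_rh = R√(Δφ²+q²Δλ²) = 13400.1 km
Excess = (13400.1 − 12853.8) / 12853.8 = 546.3 / 12853.8 = 4.2501% ≈ 4.3%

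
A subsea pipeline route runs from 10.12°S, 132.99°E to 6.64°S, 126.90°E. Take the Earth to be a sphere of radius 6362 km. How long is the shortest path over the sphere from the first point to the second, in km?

Haversine: a = sin²(Δφ/2)+cos φ₁ cos φ₂ sin²(Δλ/2) = 0.00368;  σ = 2·atan2(√a,√(1−a))
σ = 6.957° → d = Rσ = 6362·0.12142 = 772 km

772 km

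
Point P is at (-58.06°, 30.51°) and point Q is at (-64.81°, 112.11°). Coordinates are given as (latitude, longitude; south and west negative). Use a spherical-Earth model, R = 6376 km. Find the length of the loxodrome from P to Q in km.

4387 km

Rhumb course C = atan2(Δλ, Δψ) with Δψ = ln[tan(π/4+φ₂/2)/tan(π/4+φ₁/2)] = -0.2475, Δλ = +1.4242 → C = 99.86°
d = R·|Δφ| / |cos C| = 6376·0.11781 / 0.17121 = 4387 km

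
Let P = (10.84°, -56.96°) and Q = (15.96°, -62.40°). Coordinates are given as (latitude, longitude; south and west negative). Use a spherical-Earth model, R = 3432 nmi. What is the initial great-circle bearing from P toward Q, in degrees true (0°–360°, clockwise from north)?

314.7°

N = sin Δλ·cos φ₂ = -0.0911;  D = cos φ₁ sin φ₂ − sin φ₁ cos φ₂ cos Δλ = +0.0901
initial course = atan2(N, D) = 314.65°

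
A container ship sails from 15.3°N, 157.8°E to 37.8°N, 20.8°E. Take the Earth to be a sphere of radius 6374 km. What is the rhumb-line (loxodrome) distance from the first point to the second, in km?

Rhumb course C = atan2(Δλ, Δψ) with Δψ = ln[tan(π/4+φ₂/2)/tan(π/4+φ₁/2)] = +0.4433, Δλ = -2.3911 → C = 280.50°
d = R·|Δφ| / |cos C| = 6374·0.39270 / 0.18229 = 13731 km

13731 km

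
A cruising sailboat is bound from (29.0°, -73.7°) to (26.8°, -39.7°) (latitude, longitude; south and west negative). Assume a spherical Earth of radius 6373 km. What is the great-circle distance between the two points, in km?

cos σ = sin φ₁ sin φ₂ + cos φ₁ cos φ₂ cos Δλ
      = sin(29.00°)sin(26.80°) + cos(29.00°)cos(26.80°)cos(34.00°) = 0.8658
σ = 30.026° → d = Rσ = 6373·0.52406 = 3340 km

3340 km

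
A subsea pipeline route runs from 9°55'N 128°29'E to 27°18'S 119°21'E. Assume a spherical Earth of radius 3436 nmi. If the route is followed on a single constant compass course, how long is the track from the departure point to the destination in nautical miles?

Rhumb course C = atan2(Δλ, Δψ) with Δψ = ln[tan(π/4+φ₂/2)/tan(π/4+φ₁/2)] = -0.6695, Δλ = -0.1594 → C = 193.39°
d = R·|Δφ| / |cos C| = 3436·0.64955 / 0.97281 = 2294 nmi

2294 nmi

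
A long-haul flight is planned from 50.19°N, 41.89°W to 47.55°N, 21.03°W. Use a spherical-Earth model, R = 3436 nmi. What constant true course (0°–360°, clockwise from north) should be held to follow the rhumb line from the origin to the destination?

Meridional parts: M(φ₁)=+1.0159, M(φ₂)=+0.9458 → ΔM = -0.0701;  Δλ = +0.3641 rad
tan C = Δλ / ΔM = -5.1957 → C = 100.89°

100.9°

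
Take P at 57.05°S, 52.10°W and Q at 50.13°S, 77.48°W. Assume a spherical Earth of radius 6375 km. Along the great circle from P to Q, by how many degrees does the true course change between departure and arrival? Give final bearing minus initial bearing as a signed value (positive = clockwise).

At departure: θ₁ = atan2(sin Δλ cos φ₂, cos φ₁ sin φ₂ − sin φ₁ cos φ₂ cos Δλ) = 284.01°
At arrival: θ₂ = atan2(sin Δλ cos φ₁, −cos φ₂ sin φ₁ + sin φ₂ cos φ₁ cos Δλ) = 304.59°
Δθ = θ₂ − θ₁ = +20.6°

+20.6°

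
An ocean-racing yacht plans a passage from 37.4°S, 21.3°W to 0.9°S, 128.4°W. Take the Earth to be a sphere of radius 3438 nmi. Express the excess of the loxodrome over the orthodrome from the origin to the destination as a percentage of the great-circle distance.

Great circle: σ = 1.7967 rad → d_gc = Rσ = 6177.2 nmi
Rhumb: Δφ = +0.6370, Δλ = -1.8692, Δψ = +0.6890, q = Δφ/Δψ = 0.9245 → d_rh = R√(Δφ²+q²Δλ²) = 6332.3 nmi
Excess = (6332.3 − 6177.2) / 6177.2 = 155.1 / 6177.2 = 2.51% ≈ 2.5%

2.5%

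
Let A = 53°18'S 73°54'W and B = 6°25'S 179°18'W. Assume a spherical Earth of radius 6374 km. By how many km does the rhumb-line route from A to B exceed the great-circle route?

548 km

Great circle: cos σ = sin φ₁ sin φ₂ + cos φ₁ cos φ₂ cos Δλ,  σ = 1.6390 rad → d_gc = 10446.7 km
Rhumb line: Δψ = +0.9913, q = Δφ/Δψ = 0.8254, d_rh = R√(Δφ²+q²Δλ²) = 10994.3 km
Excess = 10994.3 − 10446.7 = 547.6 ≈ 548 km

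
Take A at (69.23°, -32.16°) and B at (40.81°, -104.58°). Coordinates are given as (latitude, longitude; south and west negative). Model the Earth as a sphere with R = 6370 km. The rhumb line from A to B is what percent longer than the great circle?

Great circle: σ = 0.8063 rad → d_gc = Rσ = 5136.4 km
Rhumb: Δφ = -0.4960, Δλ = -1.2640, Δψ = -0.9154, q = Δφ/Δψ = 0.5419 → d_rh = R√(Δφ²+q²Δλ²) = 5387.0 km
Excess = (5387.0 − 5136.4) / 5136.4 = 250.6 / 5136.4 = 4.88% ≈ 4.9%

4.9%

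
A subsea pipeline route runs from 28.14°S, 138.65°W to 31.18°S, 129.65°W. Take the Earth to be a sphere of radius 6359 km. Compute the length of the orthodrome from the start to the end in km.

Haversine: a = sin²(Δφ/2)+cos φ₁ cos φ₂ sin²(Δλ/2) = 0.00535;  σ = 2·atan2(√a,√(1−a))
σ = 8.387° → d = Rσ = 6359·0.14639 = 931 km

931 km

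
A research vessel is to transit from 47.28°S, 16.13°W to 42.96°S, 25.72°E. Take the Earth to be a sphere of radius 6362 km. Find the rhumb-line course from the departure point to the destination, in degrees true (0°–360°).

81.7°

Meridional parts: M(φ₁)=-0.9388, M(φ₂)=-0.8319 → ΔM = +0.1069;  Δλ = +0.7304 rad
tan C = Δλ / ΔM = +6.8308 → C = 81.67°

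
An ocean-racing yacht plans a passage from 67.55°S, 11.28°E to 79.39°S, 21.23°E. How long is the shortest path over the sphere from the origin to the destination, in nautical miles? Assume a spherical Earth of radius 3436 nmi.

728 nmi

cos σ = sin φ₁ sin φ₂ + cos φ₁ cos φ₂ cos Δλ
      = sin(-67.55°)sin(-79.39°) + cos(-67.55°)cos(-79.39°)cos(9.95°) = 0.9777
σ = 12.132° → d = Rσ = 3436·0.21174 = 728 nmi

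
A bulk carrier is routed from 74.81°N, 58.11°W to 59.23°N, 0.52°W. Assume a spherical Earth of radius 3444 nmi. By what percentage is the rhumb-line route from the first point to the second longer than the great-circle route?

Great circle: σ = 0.4486 rad → d_gc = Rσ = 1545.0 nmi
Rhumb: Δφ = -0.2719, Δλ = +1.0051, Δψ = -0.7245, q = Δφ/Δψ = 0.3753 → d_rh = R√(Δφ²+q²Δλ²) = 1601.6 nmi
Excess = (1601.6 − 1545.0) / 1545.0 = 56.6 / 1545.0 = 3.66% ≈ 3.7%

3.7%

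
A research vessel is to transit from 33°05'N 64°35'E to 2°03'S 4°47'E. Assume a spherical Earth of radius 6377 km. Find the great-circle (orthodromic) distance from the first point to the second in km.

cos σ = sin φ₁ sin φ₂ + cos φ₁ cos φ₂ cos Δλ
      = sin(33.08°)sin(-2.05°) + cos(33.08°)cos(-2.05°)cos(-59.80°) = 0.4017
σ = 66.317° → d = Rσ = 6377·1.15745 = 7381 km

7381 km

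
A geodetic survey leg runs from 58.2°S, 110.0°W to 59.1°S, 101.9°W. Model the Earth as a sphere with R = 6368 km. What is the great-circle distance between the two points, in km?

479 km

Haversine: a = sin²(Δφ/2)+cos φ₁ cos φ₂ sin²(Δλ/2) = 0.00141;  σ = 2·atan2(√a,√(1−a))
σ = 4.306° → d = Rσ = 6368·0.07516 = 479 km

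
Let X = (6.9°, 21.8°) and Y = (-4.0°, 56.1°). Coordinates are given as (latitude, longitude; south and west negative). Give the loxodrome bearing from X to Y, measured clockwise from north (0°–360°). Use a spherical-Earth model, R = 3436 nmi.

Meridional parts: M(φ₁)=+0.1207, M(φ₂)=-0.0699 → ΔM = -0.1906;  Δλ = +0.5986 rad
tan C = Δλ / ΔM = -3.1410 → C = 107.66°

107.7°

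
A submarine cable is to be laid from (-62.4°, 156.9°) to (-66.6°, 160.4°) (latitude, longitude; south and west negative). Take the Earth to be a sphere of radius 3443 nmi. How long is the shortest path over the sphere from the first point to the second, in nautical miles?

268 nmi

cos σ = sin φ₁ sin φ₂ + cos φ₁ cos φ₂ cos Δλ
      = sin(-62.40°)sin(-66.60°) + cos(-62.40°)cos(-66.60°)cos(3.50°) = 0.9970
σ = 4.460° → d = Rσ = 3443·0.07785 = 268 nmi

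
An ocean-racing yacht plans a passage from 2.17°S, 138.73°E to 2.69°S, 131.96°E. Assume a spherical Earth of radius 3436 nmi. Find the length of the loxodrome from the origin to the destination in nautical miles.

Rhumb course C = atan2(Δλ, Δψ) with Δψ = ln[tan(π/4+φ₂/2)/tan(π/4+φ₁/2)] = -0.0091, Δλ = -0.1182 → C = 265.60°
d = R·|Δφ| / |cos C| = 3436·0.00908 / 0.07665 = 407 nmi

407 nmi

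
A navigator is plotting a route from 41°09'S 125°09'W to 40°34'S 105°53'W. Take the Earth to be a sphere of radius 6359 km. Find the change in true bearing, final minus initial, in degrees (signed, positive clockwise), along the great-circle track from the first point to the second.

Initial bearing θ₁ = atan2(sin Δλ cos φ₂, cos φ₁ sin φ₂ − sin φ₁ cos φ₂ cos Δλ) = 94.07°
Final bearing θ₂ = (initial bearing from the destination back to the start) + 180° = 81.39°
Δθ = θ₂ − θ₁ = -12.7°

-12.7°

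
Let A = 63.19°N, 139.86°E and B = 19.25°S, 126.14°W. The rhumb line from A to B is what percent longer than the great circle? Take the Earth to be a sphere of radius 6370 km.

3.0%

Great circle: σ = 1.9007 rad → d_gc = Rσ = 12107.5 km
Rhumb: Δφ = -1.4388, Δλ = +1.6406, Δψ = -1.7766, q = Δφ/Δψ = 0.8099 → d_rh = R√(Δφ²+q²Δλ²) = 12475.7 km
Excess = (12475.7 − 12107.5) / 12107.5 = 368.2 / 12107.5 = 3.04% ≈ 3.0%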